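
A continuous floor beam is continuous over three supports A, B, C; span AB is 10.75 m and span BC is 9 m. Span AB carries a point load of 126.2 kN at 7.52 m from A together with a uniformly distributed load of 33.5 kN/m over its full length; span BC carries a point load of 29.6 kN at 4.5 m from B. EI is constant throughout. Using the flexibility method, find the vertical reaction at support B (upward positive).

R_B = 368.5 kN

Insert a hinge at B; M_B is the redundant, and each span becomes simply supported.
End slopes at the hinge B, treating each span as simply supported:
  span AB: point load 126.2 at a = 7.52: Pab(L + a)/(6LEI) = 868.3/EI
  span AB: UDL 33.5: wL³/(24EI) = 1734/EI
  span BC: point load 29.6 at a = 4.5: Pab(L + b)/(6LEI) = 149.8/EI
  relative rotation θ_0 = (2602 + 149.8)/EI = 2752/EI
A unit hogging moment at B produces rotation L₁/(3EI) + L₂/(3EI) = 6.583/EI.
Compatibility: M_B·(L₁+L₂)/(3EI) = θ_0, giving M_B = 418.1 kN·m (hogging).
Span AB, ΣM about A with M_B applied at B: R_B^{AB}·10.75 = 2885 + 418.1, so R_B^{AB} = 307.2 kN and R_A = 486.3 − 307.2 = 179.1 kN.
Span BC, ΣM about C: R_B^{BC}·9 = 133.2 + 418.1, so R_B^{BC} = 61.25 kN and R_C = 29.6 − 61.25 = -31.65 kN.
R_B = 307.2 + 61.25 = 368.5 kN.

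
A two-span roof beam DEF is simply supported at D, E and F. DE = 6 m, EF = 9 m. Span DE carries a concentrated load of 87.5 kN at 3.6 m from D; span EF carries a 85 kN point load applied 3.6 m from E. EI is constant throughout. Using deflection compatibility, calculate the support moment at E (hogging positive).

Insert a hinge at E; M_E is the redundant, and each span becomes simply supported.
Discontinuity in slope at E on the released structure — sum the simple-span end rotations:
  span DE: point load 87.5 at a = 3.6: Pab(L + a)/(6LEI) = 201.6/EI
  span EF: point load 85 at a = 3.6: Pab(L + b)/(6LEI) = 440.6/EI
  relative rotation θ_0 = (201.6 + 440.6)/EI = 642.2/EI
A unit hogging moment at E produces rotation L₁/(3EI) + L₂/(3EI) = 5/EI.
Slope continuity at E: θ_0 = M_E·5/EI, so M_E = 642.2/5 = 128.4 kN·m (hogging).

M_E = 128.4 kN·m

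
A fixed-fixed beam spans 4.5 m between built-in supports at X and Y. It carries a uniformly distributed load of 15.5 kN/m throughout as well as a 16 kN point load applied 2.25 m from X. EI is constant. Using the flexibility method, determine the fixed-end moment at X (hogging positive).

Release both end moments; the primary structure is a simply-supported span XY with redundants M_X and M_Y.
On the primary (simply-supported) span, the end slopes from the loading are:
  at X: UDL 15.5: wL³/(24EI) = 58.85/EI
  at Y: UDL 15.5: wL³/(24EI) = 58.85/EI
  at X: point load 16 at a = 2.25: Pab(L + b)/(6LEI) = 20.25/EI
  at Y: point load 16 at a = 2.25: Pab(L + a)/(6LEI) = 20.25/EI
  θ_X0 = 79.1/EI,  θ_Y0 = 79.1/EI
Flexibility coefficients: a unit moment at one end gives L/(3EI) there and L/(6EI) at the far end, so f₁₁ = f₂₂ = 1.5/EI and f₁₂ = f₂₁ = 0.75/EI.
Compatibility — zero rotation at each built-in end:
  1.5 M_X + 0.75 M_Y = 79.1
  0.75 M_X + 1.5 M_Y = 79.1
Solving the pair gives M_X = 35.16 kN·m and M_Y = 35.16 kN·m (hogging).

M_X = 35.16 kN·m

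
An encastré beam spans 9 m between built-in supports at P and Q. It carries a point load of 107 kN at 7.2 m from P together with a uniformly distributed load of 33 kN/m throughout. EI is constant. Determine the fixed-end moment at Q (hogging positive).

M_Q = 346 kN·m

Take the two fixed-end moments M_P, M_Q as redundants; the released structure is the simple span PQ.
Simple-span end rotations at P and Q under the given loads:
  at P: point load 107 at a = 7.2: Pab(L + b)/(6LEI) = 277.3/EI
  at Q: point load 107 at a = 7.2: Pab(L + a)/(6LEI) = 416/EI
  at P: UDL 33: wL³/(24EI) = 1002/EI
  at Q: UDL 33: wL³/(24EI) = 1002/EI
  θ_P0 = 1280/EI,  θ_Q0 = 1418/EI
Flexibility coefficients: a unit moment at one end gives L/(3EI) there and L/(6EI) at the far end, so f₁₁ = f₂₂ = 3/EI and f₁₂ = f₂₁ = 1.5/EI.
Compatibility — zero rotation at each built-in end:
  3 M_P + 1.5 M_Q = 1280
  1.5 M_P + 3 M_Q = 1418
Solving the pair gives M_P = 253.6 kN·m and M_Q = 346 kN·m (hogging).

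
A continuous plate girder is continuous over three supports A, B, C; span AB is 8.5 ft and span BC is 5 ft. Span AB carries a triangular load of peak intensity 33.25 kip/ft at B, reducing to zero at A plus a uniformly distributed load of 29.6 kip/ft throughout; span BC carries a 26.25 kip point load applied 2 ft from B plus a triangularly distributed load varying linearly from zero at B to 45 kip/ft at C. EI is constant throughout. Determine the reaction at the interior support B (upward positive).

Release continuity at B by inserting a hinge; the redundant is the internal moment M_B. The primary structure is two simply-supported spans AB and BC.
Rotations at B on the released spans (each span's end-slope, ×1/EI):
  span AB: triangular load, peak 33.25: w₀L³/(45EI) = 453.8/EI
  span AB: UDL 29.6: wL³/(24EI) = 757.4/EI
  span BC: point load 26.25 at a = 2: Pab(L + b)/(6LEI) = 42/EI
  span BC: triangular load, peak 45: 7w₀L³/(360EI) = 109.4/EI
  relative rotation θ_0 = (1211 + 151.4)/EI = 1363/EI
A unit hogging moment at B produces rotation L₁/(3EI) + L₂/(3EI) = 4.5/EI.
Slope continuity at B: θ_0 = M_B·4.5/EI, so M_B = 1363/4.5 = 302.8 kip·ft (hogging).
Span AB, ΣM about A with M_B applied at B: R_B^{AB}·8.5 = 1870 + 302.8, so R_B^{AB} = 255.6 kip and R_A = 392.9 − 255.6 = 137.3 kip.
Span BC, ΣM about C: R_B^{BC}·5 = 266.2 + 302.8, so R_B^{BC} = 113.8 kip and R_C = 138.8 − 113.8 = 24.94 kip.
R_B = 255.6 + 113.8 = 369.4 kip.

R_B = 369.4 kip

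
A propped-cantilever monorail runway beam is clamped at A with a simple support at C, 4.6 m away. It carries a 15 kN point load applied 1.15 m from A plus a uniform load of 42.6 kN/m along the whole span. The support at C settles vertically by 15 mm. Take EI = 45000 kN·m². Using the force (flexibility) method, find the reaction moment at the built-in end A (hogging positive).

Remove the prop at C; the released (primary) structure is a cantilever built in at A.
Primary-structure tip deflection at C by superposition:
  point load 15 at a = 1.15: Pa²(3L − a)/(6EI) = 41.82/EI
  UDL 42.6: wL⁴/(8EI) = 2384/EI
  δ_0 = 2426/EI
Flexibility coefficient — unit upward force at C: δ_{CC} = L³/(3EI) = 32.45/EI.
With EI = 45000 kN·m²: δ_0 = 0.053913 m and δ_{CC} = 0.000721 m/kN.
Compatibility — the beam at C must follow the support down by 0.015 m: δ_0 − R_C·δ_{CC} = 0.015, so R_C = (0.053913 − 0.015)/0.000721 = 53.97 kN.
Moment equilibrium about A: M_A = Σ(load moments about A) − R_C·L = 468 − 53.97×4.6 = 219.7 kN·m.

M_A = 219.7 kN·m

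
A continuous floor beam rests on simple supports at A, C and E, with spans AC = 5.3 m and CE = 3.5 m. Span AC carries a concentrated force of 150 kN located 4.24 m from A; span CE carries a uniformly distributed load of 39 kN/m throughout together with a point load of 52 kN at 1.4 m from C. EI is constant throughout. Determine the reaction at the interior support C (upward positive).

R_C = 270 kN

Take M_C as the redundant. Released structure: two simple spans AC and CE with a hinge at C.
Rotations at C on the released spans (each span's end-slope, ×1/EI):
  span AC: point load 150 at a = 4.24: Pab(L + a)/(6LEI) = 202.2/EI
  span CE: UDL 39: wL³/(24EI) = 69.67/EI
  span CE: point load 52 at a = 1.4: Pab(L + b)/(6LEI) = 40.77/EI
  relative rotation θ_0 = (202.2 + 110.4)/EI = 312.7/EI
A unit hogging moment at C produces rotation L₁/(3EI) + L₂/(3EI) = 2.933/EI.
Compatibility: M_C·(L₁+L₂)/(3EI) = θ_0, giving M_C = 106.6 kN·m (hogging).
Span AC, ΣM about A with M_C applied at C: R_C^{AC}·5.3 = 636 + 106.6, so R_C^{AC} = 140.1 kN and R_A = 150 − 140.1 = 9.887 kN.
Span CE, ΣM about E: R_C^{CE}·3.5 = 348.1 + 106.6, so R_C^{CE} = 129.9 kN and R_E = 188.5 − 129.9 = 58.59 kN.
R_C = 140.1 + 129.9 = 270 kN.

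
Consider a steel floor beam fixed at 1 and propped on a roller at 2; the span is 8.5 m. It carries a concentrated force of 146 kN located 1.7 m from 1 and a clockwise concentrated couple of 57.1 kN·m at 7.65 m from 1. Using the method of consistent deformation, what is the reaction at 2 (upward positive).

Take the reaction at 2 as the redundant and release it; the primary structure is a cantilever fixed at 1.
Free-end deflection of the primary structure under the applied loading (downward +):
  point load 146 at a = 1.7: Pa²(3L − a)/(6EI) = 1674/EI
  clockwise couple 57.1 at a = 7.65: M₀a(2L − a)/(2EI) = 2042/EI
  δ_0 = 3716/EI
Flexibility coefficient — unit upward force at 2: δ_{22} = L³/(3EI) = 204.7/EI.
Compatibility at 2: δ_0 − R_2·δ_{22} = 0, so R_2 = 3716/204.7 = 18.15 kN.

R_2 = 18.15 kN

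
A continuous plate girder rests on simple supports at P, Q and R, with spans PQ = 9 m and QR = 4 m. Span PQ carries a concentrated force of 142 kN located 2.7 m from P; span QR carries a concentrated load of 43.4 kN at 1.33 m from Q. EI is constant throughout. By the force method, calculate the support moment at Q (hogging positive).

M_Q = 130.7 kN·m

Release continuity at Q by inserting a hinge; the redundant is the internal moment M_Q. The primary structure is two simply-supported spans PQ and QR.
End slopes at the hinge Q, treating each span as simply supported:
  span PQ: point load 142 at a = 2.7: Pab(L + a)/(6LEI) = 523.3/EI
  span QR: point load 43.4 at a = 1.33: Pab(L + b)/(6LEI) = 42.83/EI
  relative rotation θ_0 = (523.3 + 42.83)/EI = 566.2/EI
A unit hogging moment at Q produces rotation L₁/(3EI) + L₂/(3EI) = 4.333/EI.
Slope continuity at Q: θ_0 = M_Q·4.333/EI, so M_Q = 566.2/4.333 = 130.7 kN·m (hogging).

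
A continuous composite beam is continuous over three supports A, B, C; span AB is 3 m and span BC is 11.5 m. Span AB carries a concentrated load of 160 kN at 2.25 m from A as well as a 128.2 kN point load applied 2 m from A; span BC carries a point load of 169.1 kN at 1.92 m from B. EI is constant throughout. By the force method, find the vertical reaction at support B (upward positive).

R_B = 442 kN

Release continuity at B by inserting a hinge; the redundant is the internal moment M_B. The primary structure is two simply-supported spans AB and BC.
Discontinuity in slope at B on the released structure — sum the simple-span end rotations:
  span AB: point load 160 at a = 2.25: Pab(L + a)/(6LEI) = 78.75/EI
  span AB: point load 128.2 at a = 2: Pab(L + a)/(6LEI) = 71.22/EI
  span BC: point load 169.1 at a = 1.92: Pab(L + b)/(6LEI) = 950.2/EI
  relative rotation θ_0 = (150 + 950.2)/EI = 1100/EI
A unit hogging moment at B produces rotation L₁/(3EI) + L₂/(3EI) = 4.833/EI.
Slope continuity at B: θ_0 = M_B·4.833/EI, so M_B = 1100/4.833 = 227.6 kN·m (hogging).
Span AB, ΣM about A with M_B applied at B: R_B^{AB}·3 = 616.4 + 227.6, so R_B^{AB} = 281.3 kN and R_A = 288.2 − 281.3 = 6.857 kN.
Span BC, ΣM about C: R_B^{BC}·11.5 = 1620 + 227.6, so R_B^{BC} = 160.7 kN and R_C = 169.1 − 160.7 = 8.438 kN.
R_B = 281.3 + 160.7 = 442 kN.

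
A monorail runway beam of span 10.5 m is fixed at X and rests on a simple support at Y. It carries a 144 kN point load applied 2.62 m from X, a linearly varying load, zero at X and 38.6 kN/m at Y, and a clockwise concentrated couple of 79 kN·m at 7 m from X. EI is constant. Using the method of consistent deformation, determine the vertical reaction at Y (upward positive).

R_Y = 133.8 kN

Take the reaction at Y as the redundant and release it; the primary structure is a cantilever fixed at X.
Downward deflection at the released point Y due to the loads:
  point load 144 at a = 2.62: Pa²(3L − a)/(6EI) = 4758/EI
  triangular load, peak 38.6 at the free end: 11w₀L⁴/(120EI) = 43009/EI
  clockwise couple 79 at a = 7: M₀a(2L − a)/(2EI) = 3871/EI
  δ_0 = 51638/EI
Tip deflection under a unit load at Y: L³/(3EI) = 385.9/EI.
Compatibility at Y: δ_0 − R_Y·δ_{YY} = 0, so R_Y = 51638/385.9 = 133.8 kN.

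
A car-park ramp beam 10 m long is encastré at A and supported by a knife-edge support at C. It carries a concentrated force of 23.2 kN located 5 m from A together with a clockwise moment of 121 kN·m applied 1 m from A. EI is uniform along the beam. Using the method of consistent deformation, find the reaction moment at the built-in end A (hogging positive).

M_A = 130 kN·m

Release the roller at C. Primary structure: cantilever fixed at A.
Deflection at C on the released cantilever, summing each load's contribution:
  point load 23.2 at a = 5: Pa²(3L − a)/(6EI) = 2417/EI
  clockwise couple 121 at a = 1: M₀a(2L − a)/(2EI) = 1150/EI
  δ_0 = 3566/EI
Tip deflection under a unit load at C: L³/(3EI) = 333.3/EI.
The prop prevents deflection at C: R_C = δ_0/δ_{CC} = 3566/333.3 = 10.7 kN.
Moment equilibrium about A: M_A = Σ(load moments about A) − R_C·L = 237 − 10.7×10 = 130 kN·m.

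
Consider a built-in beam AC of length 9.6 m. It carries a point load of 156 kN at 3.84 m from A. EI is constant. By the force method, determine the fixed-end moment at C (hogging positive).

M_C = 143.8 kN·m

Release both end moments; the primary structure is a simply-supported span AC with redundants M_A and M_C.
Simple-span end rotations at A and C under the given loads:
  at A: point load 156 at a = 3.84: Pab(L + b)/(6LEI) = 920.1/EI
  at C: point load 156 at a = 3.84: Pab(L + a)/(6LEI) = 805.1/EI
  θ_A0 = 920.1/EI,  θ_C0 = 805.1/EI
Flexibility coefficients: a unit moment at one end gives L/(3EI) there and L/(6EI) at the far end, so f₁₁ = f₂₂ = 3.2/EI and f₁₂ = f₂₁ = 1.6/EI.
Compatibility — zero rotation at each built-in end:
  3.2 M_A + 1.6 M_C = 920.1
  1.6 M_A + 3.2 M_C = 805.1
Solving the pair gives M_A = 215.7 kN·m and M_C = 143.8 kN·m (hogging).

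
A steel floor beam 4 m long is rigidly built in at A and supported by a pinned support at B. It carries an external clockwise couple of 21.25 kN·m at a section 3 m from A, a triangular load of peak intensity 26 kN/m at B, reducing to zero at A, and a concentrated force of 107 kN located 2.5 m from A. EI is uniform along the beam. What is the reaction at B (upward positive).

Choose R_B as the redundant. The primary structure is the cantilever fixed at A.
Deflection at B on the released cantilever, summing each load's contribution:
  clockwise couple 21.25 at a = 3: M₀a(2L − a)/(2EI) = 159.4/EI
  triangular load, peak 26 at the free end: 11w₀L⁴/(120EI) = 610.1/EI
  point load 107 at a = 2.5: Pa²(3L − a)/(6EI) = 1059/EI
  δ_0 = 1828/EI
Tip deflection under a unit load at B: L³/(3EI) = 21.33/EI.
The prop prevents deflection at B: R_B = δ_0/δ_{BB} = 1828/21.33 = 85.7 kN.

R_B = 85.7 kN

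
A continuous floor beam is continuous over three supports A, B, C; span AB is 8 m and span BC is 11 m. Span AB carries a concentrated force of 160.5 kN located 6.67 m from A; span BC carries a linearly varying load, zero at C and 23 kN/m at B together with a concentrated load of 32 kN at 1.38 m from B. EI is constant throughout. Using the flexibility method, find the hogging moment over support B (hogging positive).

Insert a hinge at B; M_B is the redundant, and each span becomes simply supported.
Rotations at B on the released spans (each span's end-slope, ×1/EI):
  span AB: point load 160.5 at a = 6.67: Pab(L + a)/(6LEI) = 435.2/EI
  span BC: triangular load, peak 23: w₀L³/(45EI) = 680.3/EI
  span BC: point load 32 at a = 1.38: Pab(L + b)/(6LEI) = 132.7/EI
  relative rotation θ_0 = (435.2 + 813)/EI = 1248/EI
A unit hogging moment at B produces rotation L₁/(3EI) + L₂/(3EI) = 6.333/EI.
Slope continuity at B: θ_0 = M_B·6.333/EI, so M_B = 1248/6.333 = 197.1 kN·m (hogging).

M_B = 197.1 kN·m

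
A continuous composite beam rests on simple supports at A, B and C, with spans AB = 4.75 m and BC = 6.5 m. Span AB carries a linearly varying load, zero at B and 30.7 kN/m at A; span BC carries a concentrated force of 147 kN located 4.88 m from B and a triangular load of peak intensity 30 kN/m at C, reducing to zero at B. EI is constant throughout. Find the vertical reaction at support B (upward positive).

R_B = 138.7 kN

Insert a hinge at B; M_B is the redundant, and each span becomes simply supported.
End slopes at the hinge B, treating each span as simply supported:
  span AB: triangular load, peak 30.7: 7w₀L³/(360EI) = 63.98/EI
  span BC: point load 147 at a = 4.88: Pab(L + b)/(6LEI) = 242/EI
  span BC: triangular load, peak 30: 7w₀L³/(360EI) = 160.2/EI
  relative rotation θ_0 = (63.98 + 402.2)/EI = 466.1/EI
A unit hogging moment at B produces rotation L₁/(3EI) + L₂/(3EI) = 3.75/EI.
Slope continuity at B: θ_0 = M_B·3.75/EI, so M_B = 466.1/3.75 = 124.3 kN·m (hogging).
Span AB, ΣM about A with M_B applied at B: R_B^{AB}·4.75 = 115.4 + 124.3, so R_B^{AB} = 50.47 kN and R_A = 72.91 − 50.47 = 22.44 kN.
Span BC, ΣM about C: R_B^{BC}·6.5 = 449.4 + 124.3, so R_B^{BC} = 88.26 kN and R_C = 244.5 − 88.26 = 156.2 kN.
R_B = 50.47 + 88.26 = 138.7 kN.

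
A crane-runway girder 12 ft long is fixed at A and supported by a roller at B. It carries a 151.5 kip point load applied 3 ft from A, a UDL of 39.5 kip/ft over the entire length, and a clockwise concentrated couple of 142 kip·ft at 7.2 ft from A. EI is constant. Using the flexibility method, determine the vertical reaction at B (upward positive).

R_B = 205.7 kip

Take the reaction at B as the redundant and release it; the primary structure is a cantilever fixed at A.
Downward deflection at the released point B due to the loads:
  point load 151.5 at a = 3: Pa²(3L − a)/(6EI) = 7499/EI
  UDL 39.5: wL⁴/(8EI) = 102384/EI
  clockwise couple 142 at a = 7.2: M₀a(2L − a)/(2EI) = 8588/EI
  δ_0 = 118471/EI
Tip deflection under a unit load at B: L³/(3EI) = 576/EI.
The prop prevents deflection at B: R_B = δ_0/δ_{BB} = 118471/576 = 205.7 kip.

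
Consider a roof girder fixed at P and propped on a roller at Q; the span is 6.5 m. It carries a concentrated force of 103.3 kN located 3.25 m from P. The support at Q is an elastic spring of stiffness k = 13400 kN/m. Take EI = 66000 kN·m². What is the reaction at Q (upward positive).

Take the reaction at Q as the redundant and release it; the primary structure is a cantilever fixed at P.
Downward deflection at the released point Q due to the loads:
  point load 103.3 at a = 3.25: Pa²(3L − a)/(6EI) = 2955/EI
Flexibility coefficient — unit upward force at Q: δ_{QQ} = L³/(3EI) = 91.54/EI.
With EI = 66000 kN·m²: δ_0 = 0.044774 m and δ_{QQ} = 0.001387 m/kN.
Compatibility — the spring shortens by R_Q/k under the reaction it provides: δ_0 − R_Q·δ_{QQ} = R_Q/k. With 1/k = 0.000075 m/kN, R_Q = δ_0 / (δ_{QQ} + 1/k) = 0.044774 / (0.001387 + 0.000075) = 30.63 kN.

R_Q = 30.63 kN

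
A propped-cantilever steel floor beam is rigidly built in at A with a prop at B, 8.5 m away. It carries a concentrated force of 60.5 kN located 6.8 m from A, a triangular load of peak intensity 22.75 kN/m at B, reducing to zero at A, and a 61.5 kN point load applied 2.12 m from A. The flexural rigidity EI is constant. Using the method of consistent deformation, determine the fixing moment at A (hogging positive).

M_A = 230.9 kN·m

Choose R_B as the redundant. The primary structure is the cantilever fixed at A.
Primary-structure tip deflection at B by superposition:
  point load 60.5 at a = 6.8: Pa²(3L − a)/(6EI) = 8719/EI
  triangular load, peak 22.75 at the free end: 11w₀L⁴/(120EI) = 10886/EI
  point load 61.5 at a = 2.12: Pa²(3L − a)/(6EI) = 1077/EI
  δ_0 = 20682/EI
Flexibility coefficient — unit upward force at B: δ_{BB} = L³/(3EI) = 204.7/EI.
Compatibility at B: δ_0 − R_B·δ_{BB} = 0, so R_B = 20682/204.7 = 101 kN.
Moment equilibrium about A: M_A = Σ(load moments about A) − R_B·L = 1090 − 101×8.5 = 230.9 kN·m.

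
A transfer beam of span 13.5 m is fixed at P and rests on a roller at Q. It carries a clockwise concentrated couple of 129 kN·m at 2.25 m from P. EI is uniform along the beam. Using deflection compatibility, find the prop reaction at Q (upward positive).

Release the roller at Q. Primary structure: cantilever fixed at P.
Downward deflection at the released point Q due to the loads:
  clockwise couple 129 at a = 2.25: M₀a(2L − a)/(2EI) = 3592/EI
Tip deflection under a unit load at Q: L³/(3EI) = 820.1/EI.
The prop prevents deflection at Q: R_Q = δ_0/δ_{QQ} = 3592/820.1 = 4.38 kN.

R_Q = 4.38 kN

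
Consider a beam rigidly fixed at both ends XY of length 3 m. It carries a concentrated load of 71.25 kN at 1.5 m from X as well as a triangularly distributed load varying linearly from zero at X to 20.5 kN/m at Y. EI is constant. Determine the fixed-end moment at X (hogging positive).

M_X = 32.87 kN·m

Release both end moments; the primary structure is a simply-supported span XY with redundants M_X and M_Y.
On the primary (simply-supported) span, the end slopes from the loading are:
  at X: point load 71.25 at a = 1.5: Pab(L + b)/(6LEI) = 40.08/EI
  at Y: point load 71.25 at a = 1.5: Pab(L + a)/(6LEI) = 40.08/EI
  at X: triangular load, peak 20.5: 7w₀L³/(360EI) = 10.76/EI
  at Y: triangular load, peak 20.5: w₀L³/(45EI) = 12.3/EI
  θ_X0 = 50.84/EI,  θ_Y0 = 52.38/EI
Flexibility coefficients: a unit moment at one end gives L/(3EI) there and L/(6EI) at the far end, so f₁₁ = f₂₂ = 1/EI and f₁₂ = f₂₁ = 0.5/EI.
Compatibility — zero rotation at each built-in end:
  1 M_X + 0.5 M_Y = 50.84
  0.5 M_X + 1 M_Y = 52.38
Solving the pair gives M_X = 32.87 kN·m and M_Y = 35.94 kN·m (hogging).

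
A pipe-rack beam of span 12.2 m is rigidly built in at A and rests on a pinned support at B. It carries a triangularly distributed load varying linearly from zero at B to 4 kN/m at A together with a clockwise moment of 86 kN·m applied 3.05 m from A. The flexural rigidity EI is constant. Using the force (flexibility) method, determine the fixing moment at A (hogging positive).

M_A = 69.25 kN·m

Release the roller at B. Primary structure: cantilever fixed at A.
Deflection at B on the released cantilever, summing each load's contribution:
  triangular load, peak 4 at the fixed end: w₀L⁴/(30EI) = 2954/EI
  clockwise couple 86 at a = 3.05: M₀a(2L − a)/(2EI) = 2800/EI
  δ_0 = 5754/EI
Flexibility coefficient — unit upward force at B: δ_{BB} = L³/(3EI) = 605.3/EI.
Compatibility at B: δ_0 − R_B·δ_{BB} = 0, so R_B = 5754/605.3 = 9.506 kN.
Moment equilibrium about A: M_A = Σ(load moments about A) − R_B·L = 185.2 − 9.506×12.2 = 69.25 kN·m.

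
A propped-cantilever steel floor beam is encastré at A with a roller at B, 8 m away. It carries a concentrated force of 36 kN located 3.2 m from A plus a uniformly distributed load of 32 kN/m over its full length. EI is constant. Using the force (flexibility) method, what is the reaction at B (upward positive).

R_B = 103.5 kN

Choose R_B as the redundant. The primary structure is the cantilever fixed at A.
Deflection at B on the released cantilever, summing each load's contribution:
  point load 36 at a = 3.2: Pa²(3L − a)/(6EI) = 1278/EI
  UDL 32: wL⁴/(8EI) = 16384/EI
  δ_0 = 17662/EI
Tip deflection under a unit load at B: L³/(3EI) = 170.7/EI.
The prop prevents deflection at B: R_B = δ_0/δ_{BB} = 17662/170.7 = 103.5 kN.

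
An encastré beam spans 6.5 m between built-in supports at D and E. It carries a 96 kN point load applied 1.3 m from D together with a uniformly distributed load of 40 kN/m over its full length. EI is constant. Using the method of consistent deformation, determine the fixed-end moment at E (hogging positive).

M_E = 160.8 kN·m

Take the two fixed-end moments M_D, M_E as redundants; the released structure is the simple span DE.
On the primary (simply-supported) span, the end slopes from the loading are:
  at D: point load 96 at a = 1.3: Pab(L + b)/(6LEI) = 194.7/EI
  at E: point load 96 at a = 1.3: Pab(L + a)/(6LEI) = 129.8/EI
  at D: UDL 40: wL³/(24EI) = 457.7/EI
  at E: UDL 40: wL³/(24EI) = 457.7/EI
  θ_D0 = 652.4/EI,  θ_E0 = 587.5/EI
Flexibility coefficients: a unit moment at one end gives L/(3EI) there and L/(6EI) at the far end, so f₁₁ = f₂₂ = 2.167/EI and f₁₂ = f₂₁ = 1.083/EI.
Compatibility — zero rotation at each built-in end:
  2.167 M_D + 1.083 M_E = 652.4
  1.083 M_D + 2.167 M_E = 587.5
Solving the pair gives M_D = 220.7 kN·m and M_E = 160.8 kN·m (hogging).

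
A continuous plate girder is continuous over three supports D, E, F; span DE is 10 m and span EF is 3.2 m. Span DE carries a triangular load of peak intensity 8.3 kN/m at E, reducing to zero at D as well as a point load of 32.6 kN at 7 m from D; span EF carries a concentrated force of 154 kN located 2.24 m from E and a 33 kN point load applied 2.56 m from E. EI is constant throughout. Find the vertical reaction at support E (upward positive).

Insert a hinge at E; M_E is the redundant, and each span becomes simply supported.
Rotations at E on the released spans (each span's end-slope, ×1/EI):
  span DE: triangular load, peak 8.3: w₀L³/(45EI) = 184.4/EI
  span DE: point load 32.6 at a = 7: Pab(L + a)/(6LEI) = 194/EI
  span EF: point load 154 at a = 2.24: Pab(L + b)/(6LEI) = 71.75/EI
  span EF: point load 33 at a = 2.56: Pab(L + b)/(6LEI) = 10.81/EI
  relative rotation θ_0 = (378.4 + 82.57)/EI = 461/EI
A unit hogging moment at E produces rotation L₁/(3EI) + L₂/(3EI) = 4.4/EI.
Compatibility: M_E·(L₁+L₂)/(3EI) = θ_0, giving M_E = 104.8 kN·m (hogging).
Span DE, ΣM about D with M_E applied at E: R_E^{DE}·10 = 504.9 + 104.8, so R_E^{DE} = 60.96 kN and R_D = 74.1 − 60.96 = 13.14 kN.
Span EF, ΣM about F: R_E^{EF}·3.2 = 169 + 104.8, so R_E^{EF} = 85.54 kN and R_F = 187 − 85.54 = 101.5 kN.
R_E = 60.96 + 85.54 = 146.5 kN.

R_E = 146.5 kN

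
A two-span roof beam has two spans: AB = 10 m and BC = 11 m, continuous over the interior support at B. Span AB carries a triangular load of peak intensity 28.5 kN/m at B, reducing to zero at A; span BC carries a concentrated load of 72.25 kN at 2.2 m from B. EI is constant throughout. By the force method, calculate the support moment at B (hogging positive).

Release continuity at B by inserting a hinge; the redundant is the internal moment M_B. The primary structure is two simply-supported spans AB and BC.
End slopes at the hinge B, treating each span as simply supported:
  span AB: triangular load, peak 28.5: w₀L³/(45EI) = 633.3/EI
  span BC: point load 72.25 at a = 2.2: Pab(L + b)/(6LEI) = 419.6/EI
  relative rotation θ_0 = (633.3 + 419.6)/EI = 1053/EI
A unit hogging moment at B produces rotation L₁/(3EI) + L₂/(3EI) = 7/EI.
Slope continuity at B: θ_0 = M_B·7/EI, so M_B = 1053/7 = 150.4 kN·m (hogging).

M_B = 150.4 kN·m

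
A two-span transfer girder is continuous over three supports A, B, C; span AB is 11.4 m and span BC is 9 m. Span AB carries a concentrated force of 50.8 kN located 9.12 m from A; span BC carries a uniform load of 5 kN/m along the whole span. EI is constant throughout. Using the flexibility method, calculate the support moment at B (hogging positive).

M_B = 68.94 kN·m

Insert a hinge at B; M_B is the redundant, and each span becomes simply supported.
End slopes at the hinge B, treating each span as simply supported:
  span AB: point load 50.8 at a = 9.12: Pab(L + a)/(6LEI) = 316.9/EI
  span BC: UDL 5: wL³/(24EI) = 151.9/EI
  relative rotation θ_0 = (316.9 + 151.9)/EI = 468.8/EI
A unit hogging moment at B produces rotation L₁/(3EI) + L₂/(3EI) = 6.8/EI.
Slope continuity at B: θ_0 = M_B·6.8/EI, so M_B = 468.8/6.8 = 68.94 kN·m (hogging).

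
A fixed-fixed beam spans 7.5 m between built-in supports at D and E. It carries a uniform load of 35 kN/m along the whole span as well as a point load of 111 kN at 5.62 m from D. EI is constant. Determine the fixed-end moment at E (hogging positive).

M_E = 281.2 kN·m

Take the two fixed-end moments M_D, M_E as redundants; the released structure is the simple span DE.
End rotations of the released simple span under the applied load (×1/EI):
  at D: UDL 35: wL³/(24EI) = 615.2/EI
  at E: UDL 35: wL³/(24EI) = 615.2/EI
  at D: point load 111 at a = 5.62: Pab(L + b)/(6LEI) = 244.5/EI
  at E: point load 111 at a = 5.62: Pab(L + a)/(6LEI) = 341.9/EI
  θ_D0 = 859.7/EI,  θ_E0 = 957.2/EI
Flexibility coefficients: a unit moment at one end gives L/(3EI) there and L/(6EI) at the far end, so f₁₁ = f₂₂ = 2.5/EI and f₁₂ = f₂₁ = 1.25/EI.
Compatibility — zero rotation at each built-in end:
  2.5 M_D + 1.25 M_E = 859.7
  1.25 M_D + 2.5 M_E = 957.2
Solving the pair gives M_D = 203.3 kN·m and M_E = 281.2 kN·m (hogging).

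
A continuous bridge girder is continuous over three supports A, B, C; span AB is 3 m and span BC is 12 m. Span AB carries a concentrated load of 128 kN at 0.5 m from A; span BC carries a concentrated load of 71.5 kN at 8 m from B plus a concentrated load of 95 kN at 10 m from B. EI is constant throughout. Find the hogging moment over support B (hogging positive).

Insert a hinge at B; M_B is the redundant, and each span becomes simply supported.
End slopes at the hinge B, treating each span as simply supported:
  span AB: point load 128 at a = 0.5: Pab(L + a)/(6LEI) = 31.11/EI
  span BC: point load 71.5 at a = 8: Pab(L + b)/(6LEI) = 508.4/EI
  span BC: point load 95 at a = 10: Pab(L + b)/(6LEI) = 369.4/EI
  relative rotation θ_0 = (31.11 + 877.9)/EI = 909/EI
A unit hogging moment at B produces rotation L₁/(3EI) + L₂/(3EI) = 5/EI.
Slope continuity at B: θ_0 = M_B·5/EI, so M_B = 909/5 = 181.8 kN·m (hogging).

M_B = 181.8 kN·m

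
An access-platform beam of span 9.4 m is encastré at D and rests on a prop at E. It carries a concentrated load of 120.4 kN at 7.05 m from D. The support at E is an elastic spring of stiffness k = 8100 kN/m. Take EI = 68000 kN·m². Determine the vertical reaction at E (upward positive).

Take the reaction at E as the redundant and release it; the primary structure is a cantilever fixed at D.
Free-end deflection of the primary structure under the applied loading (downward +):
  point load 120.4 at a = 7.05: Pa²(3L − a)/(6EI) = 21094/EI
Tip deflection under a unit load at E: L³/(3EI) = 276.9/EI.
With EI = 68000 kN·m²: δ_0 = 0.31021 m and δ_{EE} = 0.004071 m/kN.
Compatibility — the spring shortens by R_E/k under the reaction it provides: δ_0 − R_E·δ_{EE} = R_E/k. With 1/k = 0.000123 m/kN, R_E = δ_0 / (δ_{EE} + 1/k) = 0.31021 / (0.004071 + 0.000123) = 73.95 kN.

R_E = 73.95 kN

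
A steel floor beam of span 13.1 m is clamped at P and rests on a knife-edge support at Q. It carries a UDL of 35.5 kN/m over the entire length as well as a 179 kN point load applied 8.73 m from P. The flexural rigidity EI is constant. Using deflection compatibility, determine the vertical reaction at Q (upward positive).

Remove the prop at Q; the released (primary) structure is a cantilever built in at P.
Free-end deflection of the primary structure under the applied loading (downward +):
  UDL 35.5: wL⁴/(8EI) = 130684/EI
  point load 179 at a = 8.73: Pa²(3L − a)/(6EI) = 69507/EI
  δ_0 = 200191/EI
Tip deflection under a unit load at Q: L³/(3EI) = 749.4/EI.
The prop prevents deflection at Q: R_Q = δ_0/δ_{QQ} = 200191/749.4 = 267.1 kN.

R_Q = 267.1 kN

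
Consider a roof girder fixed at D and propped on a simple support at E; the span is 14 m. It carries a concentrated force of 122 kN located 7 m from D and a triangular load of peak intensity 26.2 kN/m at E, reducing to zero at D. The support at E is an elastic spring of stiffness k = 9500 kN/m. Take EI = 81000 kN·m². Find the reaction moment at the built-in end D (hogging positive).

M_D = 637.8 kN·m

Release the roller at E. Primary structure: cantilever fixed at D.
Downward deflection at the released point E due to the loads:
  point load 122 at a = 7: Pa²(3L − a)/(6EI) = 34872/EI
  triangular load, peak 26.2 at the free end: 11w₀L⁴/(120EI) = 92262/EI
  δ_0 = 127134/EI
Tip deflection under a unit load at E: L³/(3EI) = 914.7/EI.
With EI = 81000 kN·m²: δ_0 = 1.5696 m and δ_{EE} = 0.011292 m/kN.
Compatibility — the spring shortens by R_E/k under the reaction it provides: δ_0 − R_E·δ_{EE} = R_E/k. With 1/k = 0.000105 m/kN, R_E = δ_0 / (δ_{EE} + 1/k) = 1.5696 / (0.011292 + 0.000105) = 137.7 kN.
Moment equilibrium about D: M_D = Σ(load moments about D) − R_E·L = 2566 − 137.7×14 = 637.8 kN·m.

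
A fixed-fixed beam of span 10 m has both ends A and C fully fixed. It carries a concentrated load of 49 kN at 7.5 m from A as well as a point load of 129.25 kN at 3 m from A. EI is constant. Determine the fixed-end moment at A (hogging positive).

M_A = 213 kN·m

Take the two fixed-end moments M_A, M_C as redundants; the released structure is the simple span AC.
On the primary (simply-supported) span, the end slopes from the loading are:
  at A: point load 49 at a = 7.5: Pab(L + b)/(6LEI) = 191.4/EI
  at C: point load 49 at a = 7.5: Pab(L + a)/(6LEI) = 268/EI
  at A: point load 129.25 at a = 3: Pab(L + b)/(6LEI) = 769/EI
  at C: point load 129.25 at a = 3: Pab(L + a)/(6LEI) = 588.1/EI
  θ_A0 = 960.4/EI,  θ_C0 = 856.1/EI
Flexibility coefficients: a unit moment at one end gives L/(3EI) there and L/(6EI) at the far end, so f₁₁ = f₂₂ = 3.333/EI and f₁₂ = f₂₁ = 1.667/EI.
Compatibility — zero rotation at each built-in end:
  3.333 M_A + 1.667 M_C = 960.4
  1.667 M_A + 3.333 M_C = 856.1
Solving the pair gives M_A = 213 kN·m and M_C = 150.3 kN·m (hogging).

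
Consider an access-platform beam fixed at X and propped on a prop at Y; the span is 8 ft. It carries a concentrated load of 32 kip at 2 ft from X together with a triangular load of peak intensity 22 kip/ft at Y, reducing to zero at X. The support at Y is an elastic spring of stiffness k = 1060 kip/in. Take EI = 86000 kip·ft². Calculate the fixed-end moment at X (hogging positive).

M_X = 139.7 kip·ft

Choose R_Y as the redundant. The primary structure is the cantilever fixed at X.
Primary-structure tip deflection at Y by superposition:
  point load 32 at a = 2: Pa²(3L − a)/(6EI) = 469.3/EI
  triangular load, peak 22 at the free end: 11w₀L⁴/(120EI) = 8260/EI
  δ_0 = 8730/EI
Flexibility coefficient — unit upward force at Y: δ_{YY} = L³/(3EI) = 170.7/EI.
With EI = 86000 kip·ft²: δ_0 = 0.10151 ft and δ_{YY} = 0.001984 ft/kip.
Compatibility — the spring shortens by R_Y/k under the reaction it provides: δ_0 − R_Y·δ_{YY} = R_Y/k. With 1/k = 1/(1060×12) ft/kip = 0.000079 ft/kip, R_Y = δ_0 / (δ_{YY} + 1/k) = 0.10151 / (0.001984 + 0.000079) = 49.2 kip.
Moment equilibrium about X: M_X = Σ(load moments about X) − R_Y·L = 533.3 − 49.2×8 = 139.7 kip·ft.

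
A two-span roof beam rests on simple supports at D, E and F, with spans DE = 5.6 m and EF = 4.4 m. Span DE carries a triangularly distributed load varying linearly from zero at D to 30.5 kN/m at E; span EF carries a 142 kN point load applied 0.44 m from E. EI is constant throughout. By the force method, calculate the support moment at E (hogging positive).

M_E = 59.21 kN·m

Insert a hinge at E; M_E is the redundant, and each span becomes simply supported.
Rotations at E on the released spans (each span's end-slope, ×1/EI):
  span DE: triangular load, peak 30.5: w₀L³/(45EI) = 119/EI
  span EF: point load 142 at a = 0.44: Pab(L + b)/(6LEI) = 78.35/EI
  relative rotation θ_0 = (119 + 78.35)/EI = 197.4/EI
A unit hogging moment at E produces rotation L₁/(3EI) + L₂/(3EI) = 3.333/EI.
Slope continuity at E: θ_0 = M_E·3.333/EI, so M_E = 197.4/3.333 = 59.21 kN·m (hogging).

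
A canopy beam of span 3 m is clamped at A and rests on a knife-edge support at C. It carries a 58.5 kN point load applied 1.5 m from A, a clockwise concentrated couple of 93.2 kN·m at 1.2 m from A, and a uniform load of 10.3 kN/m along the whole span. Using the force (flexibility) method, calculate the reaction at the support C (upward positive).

R_C = 59.69 kN

Take the reaction at C as the redundant and release it; the primary structure is a cantilever fixed at A.
Primary-structure tip deflection at C by superposition:
  point load 58.5 at a = 1.5: Pa²(3L − a)/(6EI) = 164.5/EI
  clockwise couple 93.2 at a = 1.2: M₀a(2L − a)/(2EI) = 268.4/EI
  UDL 10.3: wL⁴/(8EI) = 104.3/EI
  δ_0 = 537.2/EI
Tip deflection under a unit load at C: L³/(3EI) = 9/EI.
The prop prevents deflection at C: R_C = δ_0/δ_{CC} = 537.2/9 = 59.69 kN.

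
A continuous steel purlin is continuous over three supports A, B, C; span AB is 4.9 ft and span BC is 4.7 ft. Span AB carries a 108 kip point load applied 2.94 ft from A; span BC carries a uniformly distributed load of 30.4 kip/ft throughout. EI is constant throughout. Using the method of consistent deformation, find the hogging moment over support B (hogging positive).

Insert a hinge at B; M_B is the redundant, and each span becomes simply supported.
Discontinuity in slope at B on the released structure — sum the simple-span end rotations:
  span AB: point load 108 at a = 2.94: Pab(L + a)/(6LEI) = 166/EI
  span BC: UDL 30.4: wL³/(24EI) = 131.5/EI
  relative rotation θ_0 = (166 + 131.5)/EI = 297.5/EI
A unit hogging moment at B produces rotation L₁/(3EI) + L₂/(3EI) = 3.2/EI.
Slope continuity at B: θ_0 = M_B·3.2/EI, so M_B = 297.5/3.2 = 92.96 kip·ft (hogging).

M_B = 92.96 kip·ft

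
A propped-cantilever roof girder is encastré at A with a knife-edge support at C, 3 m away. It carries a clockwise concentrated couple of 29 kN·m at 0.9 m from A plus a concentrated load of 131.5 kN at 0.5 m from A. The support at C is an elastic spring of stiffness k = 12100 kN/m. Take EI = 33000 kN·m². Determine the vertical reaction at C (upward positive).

R_C = 9.647 kN

Choose R_C as the redundant. The primary structure is the cantilever fixed at A.
Free-end deflection of the primary structure under the applied loading (downward +):
  clockwise couple 29 at a = 0.9: M₀a(2L − a)/(2EI) = 66.56/EI
  point load 131.5 at a = 0.5: Pa²(3L − a)/(6EI) = 46.57/EI
  δ_0 = 113.1/EI
Flexibility coefficient — unit upward force at C: δ_{CC} = L³/(3EI) = 9/EI.
With EI = 33000 kN·m²: δ_0 = 0.003428 m and δ_{CC} = 0.000273 m/kN.
Compatibility — the spring shortens by R_C/k under the reaction it provides: δ_0 − R_C·δ_{CC} = R_C/k. With 1/k = 0.000083 m/kN, R_C = δ_0 / (δ_{CC} + 1/k) = 0.003428 / (0.000273 + 0.000083) = 9.647 kN.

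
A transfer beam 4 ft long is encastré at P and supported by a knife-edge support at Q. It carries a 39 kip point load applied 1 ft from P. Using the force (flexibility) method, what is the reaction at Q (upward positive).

R_Q = 3.352 kip

Choose R_Q as the redundant. The primary structure is the cantilever fixed at P.
Primary-structure tip deflection at Q by superposition:
  point load 39 at a = 1: Pa²(3L − a)/(6EI) = 71.5/EI
Flexibility coefficient — unit upward force at Q: δ_{QQ} = L³/(3EI) = 21.33/EI.
The prop prevents deflection at Q: R_Q = δ_0/δ_{QQ} = 71.5/21.33 = 3.352 kip.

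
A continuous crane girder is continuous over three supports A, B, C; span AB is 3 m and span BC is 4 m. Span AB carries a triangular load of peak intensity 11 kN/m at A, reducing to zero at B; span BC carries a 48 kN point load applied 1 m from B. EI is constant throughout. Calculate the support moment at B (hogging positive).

Take M_B as the redundant. Released structure: two simple spans AB and BC with a hinge at B.
End slopes at the hinge B, treating each span as simply supported:
  span AB: triangular load, peak 11: 7w₀L³/(360EI) = 5.775/EI
  span BC: point load 48 at a = 1: Pab(L + b)/(6LEI) = 42/EI
  relative rotation θ_0 = (5.775 + 42)/EI = 47.77/EI
A unit hogging moment at B produces rotation L₁/(3EI) + L₂/(3EI) = 2.333/EI.
Compatibility: M_B·(L₁+L₂)/(3EI) = θ_0, giving M_B = 20.48 kN·m (hogging).

M_B = 20.48 kN·m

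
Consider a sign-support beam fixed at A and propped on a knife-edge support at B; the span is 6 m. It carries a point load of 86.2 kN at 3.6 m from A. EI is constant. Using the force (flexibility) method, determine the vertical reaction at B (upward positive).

Release the roller at B. Primary structure: cantilever fixed at A.
Free-end deflection of the primary structure under the applied loading (downward +):
  point load 86.2 at a = 3.6: Pa²(3L − a)/(6EI) = 2681/EI
Tip deflection under a unit load at B: L³/(3EI) = 72/EI.
Compatibility at B: δ_0 − R_B·δ_{BB} = 0, so R_B = 2681/72 = 37.24 kN.

R_B = 37.24 kN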